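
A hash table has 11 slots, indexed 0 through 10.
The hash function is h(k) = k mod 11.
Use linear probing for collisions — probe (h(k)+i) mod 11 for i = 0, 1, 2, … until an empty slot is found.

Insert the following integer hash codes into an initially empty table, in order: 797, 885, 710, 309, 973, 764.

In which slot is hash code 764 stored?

797: h=5 → slot 5
885: h=5, probe 5,6 → slot 6
710: h=6, probe 6,7 → slot 7
309: h=1 → slot 1
973: h=5, probe 5,6,7,8 → slot 8
764: h=5, probe 5,6,7,8,9 → slot 9
Table: [—, 309, —, —, —, 797, 885, 710, 973, 764, —]

9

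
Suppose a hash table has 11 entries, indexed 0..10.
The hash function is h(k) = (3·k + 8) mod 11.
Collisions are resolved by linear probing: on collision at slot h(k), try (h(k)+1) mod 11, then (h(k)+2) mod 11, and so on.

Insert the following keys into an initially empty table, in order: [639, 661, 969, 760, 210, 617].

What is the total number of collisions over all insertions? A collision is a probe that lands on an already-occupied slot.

639 hashes to 0; slot 0 is free → place at 0.
661 hashes to 0; 0 taken → place at 1.
969 hashes to 0; 0,1 taken → place at 2.
760 hashes to 0; 0,1,2 taken → place at 3.
210 hashes to 0; 0,1,2,3 taken → place at 4.
617 hashes to 0; 0,1,2,3,4 taken → place at 5.
Table: [639, 661, 969, 760, 210, 617, —, —, —, —, —]

15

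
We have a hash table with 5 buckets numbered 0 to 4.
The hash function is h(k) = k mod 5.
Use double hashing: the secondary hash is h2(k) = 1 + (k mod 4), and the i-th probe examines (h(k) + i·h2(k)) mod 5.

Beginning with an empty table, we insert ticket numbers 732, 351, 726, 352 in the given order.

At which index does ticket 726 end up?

4

732 hashes to 2; slot 2 is free -> place at 2.
351 hashes to 1; slot 1 is free -> place at 1.
726 hashes to 1, h2=3; 1 taken -> place at 4.
352 hashes to 2, h2=1; 2 taken -> place at 3.
Table: [—, 351, 732, 352, 726]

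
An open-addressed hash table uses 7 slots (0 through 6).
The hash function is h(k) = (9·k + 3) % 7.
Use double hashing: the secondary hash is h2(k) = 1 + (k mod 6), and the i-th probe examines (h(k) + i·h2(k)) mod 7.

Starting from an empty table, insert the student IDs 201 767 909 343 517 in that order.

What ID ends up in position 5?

201: h=6 => slot 6
767: h=4 => slot 4
909: h=1 => slot 1
343: h=3 => slot 3
517: h=1, h2=2, probe 1,3,5 => slot 5
Table: [., 909, ., 343, 767, 517, 201]

517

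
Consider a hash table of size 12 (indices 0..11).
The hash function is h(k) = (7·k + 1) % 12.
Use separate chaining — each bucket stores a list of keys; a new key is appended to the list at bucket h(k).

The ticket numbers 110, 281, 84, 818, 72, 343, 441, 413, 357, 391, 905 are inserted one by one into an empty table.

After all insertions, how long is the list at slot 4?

2

110 -> bucket 3
281 -> bucket 0
84 -> bucket 1
818 -> bucket 3 (collision)
72 -> bucket 1 (collision)
343 -> bucket 2
441 -> bucket 4
413 -> bucket 0 (collision)
357 -> bucket 4 (collision)
391 -> bucket 2 (collision)
905 -> bucket 0 (collision)
Final buckets:
0: 281 -> 413 -> 905
1: 84 -> 72
2: 343 -> 391
3: 110 -> 818
4: 441 -> 357
5: ∅
6: ∅
7: ∅
8: ∅
9: ∅
10: ∅
11: ∅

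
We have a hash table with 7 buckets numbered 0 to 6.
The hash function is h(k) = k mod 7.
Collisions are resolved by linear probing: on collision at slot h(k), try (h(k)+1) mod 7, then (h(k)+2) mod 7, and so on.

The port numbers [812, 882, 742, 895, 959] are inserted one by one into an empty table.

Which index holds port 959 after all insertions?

3

812: h=0 => slot 0
882: h=0, probe 0,1 => slot 1
742: h=0, probe 0,1,2 => slot 2
895: h=6 => slot 6
959: h=0, probe 0,1,2,3 => slot 3
Table: [812, 882, 742, 959, ∅, ∅, 895]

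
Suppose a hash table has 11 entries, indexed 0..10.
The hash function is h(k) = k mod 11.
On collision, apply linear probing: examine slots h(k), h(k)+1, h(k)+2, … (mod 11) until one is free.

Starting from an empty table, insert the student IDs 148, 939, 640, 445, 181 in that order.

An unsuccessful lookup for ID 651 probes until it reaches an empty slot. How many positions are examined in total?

148 hashes to 5; slot 5 is free → place at 5.
939 hashes to 4; slot 4 is free → place at 4.
640 hashes to 2; slot 2 is free → place at 2.
445 hashes to 5; 5 taken → place at 6.
181 hashes to 5; 5,6 taken → place at 7.
Table: [_, _, 640, _, 939, 148, 445, 181, _, _, _]
Lookup 651: h=2, probe 2,3 → slot 3 empty, not found.

2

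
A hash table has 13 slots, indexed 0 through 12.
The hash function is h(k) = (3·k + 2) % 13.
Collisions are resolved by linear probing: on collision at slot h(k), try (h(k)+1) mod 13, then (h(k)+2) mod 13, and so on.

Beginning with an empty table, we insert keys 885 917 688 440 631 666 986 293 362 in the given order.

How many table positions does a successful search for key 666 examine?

885 hashes to 5; slot 5 is free -> place at 5.
917 hashes to 10; slot 10 is free -> place at 10.
688 hashes to 12; slot 12 is free -> place at 12.
440 hashes to 9; slot 9 is free -> place at 9.
631 hashes to 10; 10 taken -> place at 11.
666 hashes to 11; 11,12 taken -> place at 0.
986 hashes to 9; 9,10,11,12,0 taken -> place at 1.
293 hashes to 10; 10,11,12,0,1 taken -> place at 2.
362 hashes to 9; 9,10,11,12,0,1,2 taken -> place at 3.
Table: [666, 986, 293, 362, -, 885, -, -, -, 440, 917, 631, 688]
Lookup 666: h=11, probe 11,12,0 → found at 0.

3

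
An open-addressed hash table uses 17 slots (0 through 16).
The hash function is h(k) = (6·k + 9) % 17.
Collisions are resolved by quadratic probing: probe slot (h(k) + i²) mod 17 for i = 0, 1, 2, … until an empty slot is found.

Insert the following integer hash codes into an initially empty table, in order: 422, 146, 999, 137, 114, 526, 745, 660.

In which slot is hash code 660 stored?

12

422 hashes to 8; slot 8 is free → place at 8.
146 hashes to 1; slot 1 is free → place at 1.
999 hashes to 2; slot 2 is free → place at 2.
137 hashes to 15; slot 15 is free → place at 15.
114 hashes to 13; slot 13 is free → place at 13.
526 hashes to 3; slot 3 is free → place at 3.
745 hashes to 8; 8 taken → place at 9.
660 hashes to 8; 8,9 taken → place at 12.
Table: [-, 146, 999, 526, -, -, -, -, 422, 745, -, -, 660, 114, -, 137, -]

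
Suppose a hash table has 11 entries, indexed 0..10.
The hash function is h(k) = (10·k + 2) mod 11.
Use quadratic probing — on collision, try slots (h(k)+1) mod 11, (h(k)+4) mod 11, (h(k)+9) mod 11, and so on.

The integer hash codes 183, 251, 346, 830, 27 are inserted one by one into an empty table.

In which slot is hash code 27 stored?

183: h=6 => slot 6
251: h=4 => slot 4
346: h=8 => slot 8
830: h=8, probe 8,9 => slot 9
27: h=8, probe 8,9,1 => slot 1
Table: [-, 27, -, -, 251, -, 183, -, 346, 830, -]

1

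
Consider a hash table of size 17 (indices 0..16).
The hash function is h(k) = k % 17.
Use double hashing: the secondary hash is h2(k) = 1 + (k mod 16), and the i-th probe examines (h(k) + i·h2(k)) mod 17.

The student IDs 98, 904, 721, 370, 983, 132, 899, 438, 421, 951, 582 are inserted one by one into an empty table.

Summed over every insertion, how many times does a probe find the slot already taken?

8

98: h=13 => slot 13
904: h=3 => slot 3
721: h=7 => slot 7
370: h=13, h2=3, probe 13,16 => slot 16
983: h=14 => slot 14
132: h=13, h2=5, probe 13,1 => slot 1
899: h=15 => slot 15
438: h=13, h2=7, probe 13,3,10 => slot 10
421: h=13, h2=6, probe 13,2 => slot 2
951: h=16, h2=8, probe 16,7,15,6 => slot 6
582: h=4 => slot 4
Table: [-, 132, 421, 904, 582, -, 951, 721, -, -, 438, -, -, 98, 983, 899, 370]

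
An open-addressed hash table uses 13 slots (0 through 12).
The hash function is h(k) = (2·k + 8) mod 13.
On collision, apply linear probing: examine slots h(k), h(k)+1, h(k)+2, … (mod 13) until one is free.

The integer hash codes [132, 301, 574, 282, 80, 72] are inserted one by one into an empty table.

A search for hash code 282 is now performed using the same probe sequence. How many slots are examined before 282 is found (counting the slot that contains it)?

Insert 132: h=12, slot 12 empty -> index 12.
Insert 301: h=12, slot 12 occupied -> index 0.
Insert 574: h=12, slots 12,0 occupied -> index 1.
Insert 282: h=0, slots 0,1 occupied -> index 2.
Insert 80: h=12, slots 12,0,1,2 occupied -> index 3.
Insert 72: h=9, slot 9 empty -> index 9.
Table: [301, 574, 282, 80, —, —, —, —, —, 72, —, —, 132]
Lookup 282: h=0, probe 0,1,2 → found at 2.

3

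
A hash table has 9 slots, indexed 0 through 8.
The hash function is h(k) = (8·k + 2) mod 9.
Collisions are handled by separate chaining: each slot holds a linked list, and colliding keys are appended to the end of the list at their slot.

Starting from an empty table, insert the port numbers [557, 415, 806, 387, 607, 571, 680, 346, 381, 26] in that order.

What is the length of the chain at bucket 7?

557 → bucket 3
415 → bucket 1
806 → bucket 6
387 → bucket 2
607 → bucket 7
571 → bucket 7 (collision)
680 → bucket 6 (collision)
346 → bucket 7 (collision)
381 → bucket 8
26 → bucket 3 (collision)
Final buckets:
0: ∅
1: 415
2: 387
3: 557 -> 26
4: ∅
5: ∅
6: 806 -> 680
7: 607 -> 571 -> 346
8: 381

3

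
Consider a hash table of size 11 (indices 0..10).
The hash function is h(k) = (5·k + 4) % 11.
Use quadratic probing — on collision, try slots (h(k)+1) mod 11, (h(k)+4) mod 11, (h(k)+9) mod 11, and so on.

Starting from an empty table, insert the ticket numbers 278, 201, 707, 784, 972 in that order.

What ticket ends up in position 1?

278 hashes to 8; slot 8 is free -> place at 8.
201 hashes to 8; 8 taken -> place at 9.
707 hashes to 8; 8,9 taken -> place at 1.
784 hashes to 8; 8,9,1 taken -> place at 6.
972 hashes to 2; slot 2 is free -> place at 2.
Table: [∅, 707, 972, ∅, ∅, ∅, 784, ∅, 278, 201, ∅]

707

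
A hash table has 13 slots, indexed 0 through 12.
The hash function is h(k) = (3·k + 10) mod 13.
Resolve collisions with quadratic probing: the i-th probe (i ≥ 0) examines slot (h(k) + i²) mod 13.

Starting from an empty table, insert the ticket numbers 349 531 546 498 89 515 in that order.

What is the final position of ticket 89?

8

349: h=4 => slot 4
531: h=4, probe 4,5 => slot 5
546: h=10 => slot 10
498: h=9 => slot 9
89: h=4, probe 4,5,8 => slot 8
515: h=8, probe 8,9,12 => slot 12
Table: [_, _, _, _, 349, 531, _, _, 89, 498, 546, _, 515]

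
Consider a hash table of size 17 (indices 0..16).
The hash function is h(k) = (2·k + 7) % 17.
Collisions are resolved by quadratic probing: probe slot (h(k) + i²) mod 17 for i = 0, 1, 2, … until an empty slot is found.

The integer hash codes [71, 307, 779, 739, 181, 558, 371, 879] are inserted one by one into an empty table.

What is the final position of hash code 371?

5

71: h=13 => slot 13
307: h=9 => slot 9
779: h=1 => slot 1
739: h=6 => slot 6
181: h=12 => slot 12
558: h=1, probe 1,2 => slot 2
371: h=1, probe 1,2,5 => slot 5
879: h=14 => slot 14
Table: [∅, 779, 558, ∅, ∅, 371, 739, ∅, ∅, 307, ∅, ∅, 181, 71, 879, ∅, ∅]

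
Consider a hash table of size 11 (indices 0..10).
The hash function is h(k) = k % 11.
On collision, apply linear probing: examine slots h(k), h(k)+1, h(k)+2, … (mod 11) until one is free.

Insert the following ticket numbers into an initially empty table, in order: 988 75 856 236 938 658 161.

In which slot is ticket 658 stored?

1

988: h=9 => slot 9
75: h=9, probe 9,10 => slot 10
856: h=9, probe 9,10,0 => slot 0
236: h=5 => slot 5
938: h=3 => slot 3
658: h=9, probe 9,10,0,1 => slot 1
161: h=7 => slot 7
Table: [856, 658, —, 938, —, 236, —, 161, —, 988, 75]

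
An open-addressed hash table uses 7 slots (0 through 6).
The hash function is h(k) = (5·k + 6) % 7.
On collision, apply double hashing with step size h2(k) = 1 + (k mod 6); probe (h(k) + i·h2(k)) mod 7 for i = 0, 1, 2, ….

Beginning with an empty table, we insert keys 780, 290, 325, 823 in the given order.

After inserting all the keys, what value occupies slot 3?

290

Insert 780: h=0, slot 0 empty -> index 0.
Insert 290: h=0, h2=3, slot 0 occupied -> index 3.
Insert 325: h=0, h2=2, slot 0 occupied -> index 2.
Insert 823: h=5, slot 5 empty -> index 5.
Table: [780, ., 325, 290, ., 823, .]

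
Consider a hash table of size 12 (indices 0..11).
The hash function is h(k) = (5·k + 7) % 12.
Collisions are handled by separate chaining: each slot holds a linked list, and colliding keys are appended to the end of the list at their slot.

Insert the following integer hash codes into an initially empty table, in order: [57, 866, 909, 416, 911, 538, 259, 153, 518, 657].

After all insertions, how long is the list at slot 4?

Insert 57: h=4, bucket 4 empty → new chain.
Insert 866: h=5, bucket 5 empty → new chain.
Insert 909: h=4, bucket 4 nonempty → append to chain.
Insert 416: h=11, bucket 11 empty → new chain.
Insert 911: h=2, bucket 2 empty → new chain.
Insert 538: h=9, bucket 9 empty → new chain.
Insert 259: h=6, bucket 6 empty → new chain.
Insert 153: h=4, bucket 4 nonempty → append to chain.
Insert 518: h=5, bucket 5 nonempty → append to chain.
Insert 657: h=4, bucket 4 nonempty → append to chain.
Final buckets:
0: _
1: _
2: 911
3: _
4: 57 -> 909 -> 153 -> 657
5: 866 -> 518
6: 259
7: _
8: _
9: 538
10: _
11: 416

4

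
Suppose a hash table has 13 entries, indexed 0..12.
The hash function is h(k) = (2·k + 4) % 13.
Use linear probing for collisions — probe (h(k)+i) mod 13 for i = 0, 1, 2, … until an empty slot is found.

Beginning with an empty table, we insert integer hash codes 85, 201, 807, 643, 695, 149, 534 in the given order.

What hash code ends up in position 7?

Insert 85: h=5, slot 5 empty -> index 5.
Insert 201: h=3, slot 3 empty -> index 3.
Insert 807: h=6, slot 6 empty -> index 6.
Insert 643: h=3, slot 3 occupied -> index 4.
Insert 695: h=3, slots 3,4,5,6 occupied -> index 7.
Insert 149: h=3, slots 3,4,5,6,7 occupied -> index 8.
Insert 534: h=6, slots 6,7,8 occupied -> index 9.
Table: [_, _, _, 201, 643, 85, 807, 695, 149, 534, _, _, _]

695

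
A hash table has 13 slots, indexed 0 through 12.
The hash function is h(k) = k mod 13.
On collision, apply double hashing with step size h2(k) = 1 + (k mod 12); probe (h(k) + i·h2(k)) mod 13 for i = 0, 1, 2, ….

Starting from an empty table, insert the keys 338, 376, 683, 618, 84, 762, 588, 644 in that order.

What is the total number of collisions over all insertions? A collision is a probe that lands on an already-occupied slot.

5

338: h=0 -> slot 0
376: h=12 -> slot 12
683: h=7 -> slot 7
618: h=7, h2=7, probe 7,1 -> slot 1
84: h=6 -> slot 6
762: h=8 -> slot 8
588: h=3 -> slot 3
644: h=7, h2=9, probe 7,3,12,8,4 -> slot 4
Table: [338, 618, -, 588, 644, -, 84, 683, 762, -, -, -, 376]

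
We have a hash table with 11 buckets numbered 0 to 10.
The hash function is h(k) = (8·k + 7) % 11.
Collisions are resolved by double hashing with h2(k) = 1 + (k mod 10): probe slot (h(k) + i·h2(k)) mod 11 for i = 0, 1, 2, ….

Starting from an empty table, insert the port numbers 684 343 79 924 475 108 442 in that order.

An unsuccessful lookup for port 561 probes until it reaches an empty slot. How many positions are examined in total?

Insert 684: h=1, slot 1 empty → index 1.
Insert 343: h=1, h2=4, slot 1 occupied → index 5.
Insert 79: h=1, h2=10, slot 1 occupied → index 0.
Insert 924: h=7, slot 7 empty → index 7.
Insert 475: h=1, h2=6, slots 1,7 occupied → index 2.
Insert 108: h=2, h2=9, slots 2,0 occupied → index 9.
Insert 442: h=1, h2=3, slot 1 occupied → index 4.
Table: [79, 684, 475, ., 442, 343, ., 924, ., 108, .]
Lookup 561: h=7, h2=2, probe 7,9,0,2,4,6 → slot 6 empty, not found.

6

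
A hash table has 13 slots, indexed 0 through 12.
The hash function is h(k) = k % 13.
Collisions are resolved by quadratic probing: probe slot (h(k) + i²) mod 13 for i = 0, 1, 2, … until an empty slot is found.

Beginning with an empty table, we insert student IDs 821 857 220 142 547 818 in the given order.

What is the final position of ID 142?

3

Insert 821: h=2, slot 2 empty => index 2.
Insert 857: h=12, slot 12 empty => index 12.
Insert 220: h=12, slot 12 occupied => index 0.
Insert 142: h=12, slots 12,0 occupied => index 3.
Insert 547: h=1, slot 1 empty => index 1.
Insert 818: h=12, slots 12,0,3 occupied => index 8.
Table: [220, 547, 821, 142, ., ., ., ., 818, ., ., ., 857]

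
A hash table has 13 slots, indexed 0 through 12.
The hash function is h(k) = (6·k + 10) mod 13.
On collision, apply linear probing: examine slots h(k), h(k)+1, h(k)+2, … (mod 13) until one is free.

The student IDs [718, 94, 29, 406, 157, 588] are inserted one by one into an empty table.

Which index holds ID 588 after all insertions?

Insert 718: h=2, slot 2 empty => index 2.
Insert 94: h=2, slot 2 occupied => index 3.
Insert 29: h=2, slots 2,3 occupied => index 4.
Insert 406: h=2, slots 2,3,4 occupied => index 5.
Insert 157: h=3, slots 3,4,5 occupied => index 6.
Insert 588: h=2, slots 2,3,4,5,6 occupied => index 7.
Table: [-, -, 718, 94, 29, 406, 157, 588, -, -, -, -, -]

7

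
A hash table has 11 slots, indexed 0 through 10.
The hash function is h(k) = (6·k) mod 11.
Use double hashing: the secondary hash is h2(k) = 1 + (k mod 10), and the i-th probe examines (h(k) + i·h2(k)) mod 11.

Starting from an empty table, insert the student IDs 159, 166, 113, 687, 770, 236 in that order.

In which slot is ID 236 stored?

159 hashes to 8; slot 8 is free → place at 8.
166 hashes to 6; slot 6 is free → place at 6.
113 hashes to 7; slot 7 is free → place at 7.
687 hashes to 8, h2=8; 8 taken → place at 5.
770 hashes to 0; slot 0 is free → place at 0.
236 hashes to 8, h2=7; 8 taken → place at 4.
Table: [770, ∅, ∅, ∅, 236, 687, 166, 113, 159, ∅, ∅]

4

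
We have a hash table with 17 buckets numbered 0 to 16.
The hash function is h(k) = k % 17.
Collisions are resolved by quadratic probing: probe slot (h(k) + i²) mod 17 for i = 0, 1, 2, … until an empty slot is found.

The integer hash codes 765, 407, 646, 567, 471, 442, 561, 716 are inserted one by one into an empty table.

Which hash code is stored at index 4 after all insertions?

765: h=0 => slot 0
407: h=16 => slot 16
646: h=0, probe 0,1 => slot 1
567: h=6 => slot 6
471: h=12 => slot 12
442: h=0, probe 0,1,4 => slot 4
561: h=0, probe 0,1,4,9 => slot 9
716: h=2 => slot 2
Table: [765, 646, 716, _, 442, _, 567, _, _, 561, _, _, 471, _, _, _, 407]

442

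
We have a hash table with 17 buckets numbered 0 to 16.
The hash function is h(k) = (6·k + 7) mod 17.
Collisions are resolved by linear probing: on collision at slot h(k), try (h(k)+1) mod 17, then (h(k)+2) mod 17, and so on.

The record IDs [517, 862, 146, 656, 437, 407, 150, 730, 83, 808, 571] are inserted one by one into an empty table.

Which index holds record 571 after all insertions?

517 hashes to 15; slot 15 is free → place at 15.
862 hashes to 11; slot 11 is free → place at 11.
146 hashes to 16; slot 16 is free → place at 16.
656 hashes to 16; 16 taken → place at 0.
437 hashes to 11; 11 taken → place at 12.
407 hashes to 1; slot 1 is free → place at 1.
150 hashes to 6; slot 6 is free → place at 6.
730 hashes to 1; 1 taken → place at 2.
83 hashes to 12; 12 taken → place at 13.
808 hashes to 10; slot 10 is free → place at 10.
571 hashes to 16; 16,0,1,2 taken → place at 3.
Table: [656, 407, 730, 571, -, -, 150, -, -, -, 808, 862, 437, 83, -, 517, 146]

3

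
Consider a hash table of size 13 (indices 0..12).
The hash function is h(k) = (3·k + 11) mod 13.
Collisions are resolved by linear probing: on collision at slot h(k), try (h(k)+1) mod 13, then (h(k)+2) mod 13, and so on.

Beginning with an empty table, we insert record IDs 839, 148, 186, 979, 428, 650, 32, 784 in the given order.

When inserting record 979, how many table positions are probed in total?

2

839 hashes to 6; slot 6 is free -> place at 6.
148 hashes to 0; slot 0 is free -> place at 0.
186 hashes to 10; slot 10 is free -> place at 10.
979 hashes to 10; 10 taken -> place at 11.
428 hashes to 8; slot 8 is free -> place at 8.
650 hashes to 11; 11 taken -> place at 12.
32 hashes to 3; slot 3 is free -> place at 3.
784 hashes to 10; 10,11,12,0 taken -> place at 1.
Table: [148, 784, ., 32, ., ., 839, ., 428, ., 186, 979, 650]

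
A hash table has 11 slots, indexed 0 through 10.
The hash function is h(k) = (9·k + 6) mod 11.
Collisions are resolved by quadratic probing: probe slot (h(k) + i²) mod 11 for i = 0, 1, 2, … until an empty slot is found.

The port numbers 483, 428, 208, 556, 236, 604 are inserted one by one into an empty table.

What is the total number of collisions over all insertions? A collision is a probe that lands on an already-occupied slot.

483: h=8 → slot 8
428: h=8, probe 8,9 → slot 9
208: h=8, probe 8,9,1 → slot 1
556: h=5 → slot 5
236: h=7 → slot 7
604: h=8, probe 8,9,1,6 → slot 6
Table: [-, 208, -, -, -, 556, 604, 236, 483, 428, -]

6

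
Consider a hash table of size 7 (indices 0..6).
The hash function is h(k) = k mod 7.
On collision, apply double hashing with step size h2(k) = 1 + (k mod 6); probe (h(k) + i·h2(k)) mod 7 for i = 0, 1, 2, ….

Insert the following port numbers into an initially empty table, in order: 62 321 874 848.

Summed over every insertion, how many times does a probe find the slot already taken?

2

Insert 62: h=6, slot 6 empty -> index 6.
Insert 321: h=6, h2=4, slot 6 occupied -> index 3.
Insert 874: h=6, h2=5, slot 6 occupied -> index 4.
Insert 848: h=1, slot 1 empty -> index 1.
Table: [∅, 848, ∅, 321, 874, ∅, 62]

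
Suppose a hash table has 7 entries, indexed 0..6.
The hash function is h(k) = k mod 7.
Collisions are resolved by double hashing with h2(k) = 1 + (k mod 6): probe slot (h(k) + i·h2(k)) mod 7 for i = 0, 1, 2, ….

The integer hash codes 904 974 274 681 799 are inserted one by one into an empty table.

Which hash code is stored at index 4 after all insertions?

974

Insert 904: h=1, slot 1 empty => index 1.
Insert 974: h=1, h2=3, slot 1 occupied => index 4.
Insert 274: h=1, h2=5, slot 1 occupied => index 6.
Insert 681: h=2, slot 2 empty => index 2.
Insert 799: h=1, h2=2, slot 1 occupied => index 3.
Table: [-, 904, 681, 799, 974, -, 274]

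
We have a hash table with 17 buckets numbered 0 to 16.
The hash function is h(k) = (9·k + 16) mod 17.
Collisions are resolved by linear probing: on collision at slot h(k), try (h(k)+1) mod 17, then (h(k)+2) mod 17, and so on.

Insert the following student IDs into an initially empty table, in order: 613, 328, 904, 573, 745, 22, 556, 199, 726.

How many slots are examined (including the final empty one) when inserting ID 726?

613: h=8 -> slot 8
328: h=10 -> slot 10
904: h=9 -> slot 9
573: h=5 -> slot 5
745: h=6 -> slot 6
22: h=10, probe 10,11 -> slot 11
556: h=5, probe 5,6,7 -> slot 7
199: h=5, probe 5,6,7,8,9,10,11,12 -> slot 12
726: h=5, probe 5,6,7,8,9,10,11,12,13 -> slot 13
Table: [-, -, -, -, -, 573, 745, 556, 613, 904, 328, 22, 199, 726, -, -, -]

9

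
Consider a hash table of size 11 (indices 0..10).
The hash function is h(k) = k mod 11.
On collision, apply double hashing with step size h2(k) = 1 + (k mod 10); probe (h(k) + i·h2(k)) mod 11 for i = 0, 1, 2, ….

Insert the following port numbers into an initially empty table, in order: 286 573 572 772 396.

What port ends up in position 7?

286: h=0 → slot 0
573: h=1 → slot 1
572: h=0, h2=3, probe 0,3 → slot 3
772: h=2 → slot 2
396: h=0, h2=7, probe 0,7 → slot 7
Table: [286, 573, 772, 572, _, _, _, 396, _, _, _]

396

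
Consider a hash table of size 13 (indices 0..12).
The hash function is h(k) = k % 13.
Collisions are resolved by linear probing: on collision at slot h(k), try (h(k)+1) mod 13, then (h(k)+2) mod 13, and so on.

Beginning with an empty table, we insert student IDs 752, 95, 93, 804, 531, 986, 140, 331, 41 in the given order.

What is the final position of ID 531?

752 hashes to 11; slot 11 is free → place at 11.
95 hashes to 4; slot 4 is free → place at 4.
93 hashes to 2; slot 2 is free → place at 2.
804 hashes to 11; 11 taken → place at 12.
531 hashes to 11; 11,12 taken → place at 0.
986 hashes to 11; 11,12,0 taken → place at 1.
140 hashes to 10; slot 10 is free → place at 10.
331 hashes to 6; slot 6 is free → place at 6.
41 hashes to 2; 2 taken → place at 3.
Table: [531, 986, 93, 41, 95, ., 331, ., ., ., 140, 752, 804]

0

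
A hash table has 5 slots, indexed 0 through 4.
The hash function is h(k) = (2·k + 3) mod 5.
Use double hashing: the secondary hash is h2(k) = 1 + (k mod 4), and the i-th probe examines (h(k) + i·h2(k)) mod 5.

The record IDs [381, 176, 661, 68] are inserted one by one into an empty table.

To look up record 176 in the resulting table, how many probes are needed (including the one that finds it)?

2

381 hashes to 0; slot 0 is free -> place at 0.
176 hashes to 0, h2=1; 0 taken -> place at 1.
661 hashes to 0, h2=2; 0 taken -> place at 2.
68 hashes to 4; slot 4 is free -> place at 4.
Table: [381, 176, 661, -, 68]
Lookup 176: h=0, h2=1, probe 0,1 → found at 1.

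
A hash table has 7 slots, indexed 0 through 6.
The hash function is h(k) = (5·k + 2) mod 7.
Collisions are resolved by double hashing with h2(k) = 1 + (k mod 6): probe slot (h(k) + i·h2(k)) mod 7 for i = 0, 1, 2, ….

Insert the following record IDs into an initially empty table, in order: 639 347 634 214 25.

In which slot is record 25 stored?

639 hashes to 5; slot 5 is free => place at 5.
347 hashes to 1; slot 1 is free => place at 1.
634 hashes to 1, h2=5; 1 taken => place at 6.
214 hashes to 1, h2=5; 1,6 taken => place at 4.
25 hashes to 1, h2=2; 1 taken => place at 3.
Table: [_, 347, _, 25, 214, 639, 634]

3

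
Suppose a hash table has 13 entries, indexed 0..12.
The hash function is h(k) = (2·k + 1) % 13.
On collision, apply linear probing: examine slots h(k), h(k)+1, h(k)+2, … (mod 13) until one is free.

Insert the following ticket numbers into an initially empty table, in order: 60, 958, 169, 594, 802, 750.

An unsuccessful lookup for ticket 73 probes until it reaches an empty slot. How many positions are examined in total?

2

60 hashes to 4; slot 4 is free → place at 4.
958 hashes to 6; slot 6 is free → place at 6.
169 hashes to 1; slot 1 is free → place at 1.
594 hashes to 6; 6 taken → place at 7.
802 hashes to 6; 6,7 taken → place at 8.
750 hashes to 6; 6,7,8 taken → place at 9.
Table: [—, 169, —, —, 60, —, 958, 594, 802, 750, —, —, —]
Lookup 73: h=4, probe 4,5 → slot 5 empty, not found.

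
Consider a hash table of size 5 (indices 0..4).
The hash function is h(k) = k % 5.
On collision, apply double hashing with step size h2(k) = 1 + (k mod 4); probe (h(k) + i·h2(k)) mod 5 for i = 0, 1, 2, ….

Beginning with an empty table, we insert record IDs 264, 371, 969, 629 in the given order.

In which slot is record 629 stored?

0

264 hashes to 4; slot 4 is free => place at 4.
371 hashes to 1; slot 1 is free => place at 1.
969 hashes to 4, h2=2; 4,1 taken => place at 3.
629 hashes to 4, h2=2; 4,1,3 taken => place at 0.
Table: [629, 371, -, 969, 264]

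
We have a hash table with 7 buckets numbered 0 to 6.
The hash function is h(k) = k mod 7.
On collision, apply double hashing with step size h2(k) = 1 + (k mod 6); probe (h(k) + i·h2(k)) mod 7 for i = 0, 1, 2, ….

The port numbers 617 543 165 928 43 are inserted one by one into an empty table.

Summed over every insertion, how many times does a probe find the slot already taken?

4

Insert 617: h=1, slot 1 empty → index 1.
Insert 543: h=4, slot 4 empty → index 4.
Insert 165: h=4, h2=4, slots 4,1 occupied → index 5.
Insert 928: h=4, h2=5, slot 4 occupied → index 2.
Insert 43: h=1, h2=2, slot 1 occupied → index 3.
Table: [., 617, 928, 43, 543, 165, .]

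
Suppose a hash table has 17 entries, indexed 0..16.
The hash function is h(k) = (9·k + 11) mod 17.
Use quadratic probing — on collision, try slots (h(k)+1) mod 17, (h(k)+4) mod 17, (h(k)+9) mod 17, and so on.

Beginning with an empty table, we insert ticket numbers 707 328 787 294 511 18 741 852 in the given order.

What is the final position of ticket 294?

707 hashes to 16; slot 16 is free -> place at 16.
328 hashes to 5; slot 5 is free -> place at 5.
787 hashes to 5; 5 taken -> place at 6.
294 hashes to 5; 5,6 taken -> place at 9.
511 hashes to 3; slot 3 is free -> place at 3.
18 hashes to 3; 3 taken -> place at 4.
741 hashes to 16; 16 taken -> place at 0.
852 hashes to 12; slot 12 is free -> place at 12.
Table: [741, -, -, 511, 18, 328, 787, -, -, 294, -, -, 852, -, -, -, 707]

9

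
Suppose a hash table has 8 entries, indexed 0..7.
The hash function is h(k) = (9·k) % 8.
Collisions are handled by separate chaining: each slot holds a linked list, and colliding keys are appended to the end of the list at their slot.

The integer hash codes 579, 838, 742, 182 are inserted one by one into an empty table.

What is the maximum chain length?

Insert 579: h=3, bucket 3 empty -> new chain.
Insert 838: h=6, bucket 6 empty -> new chain.
Insert 742: h=6, bucket 6 nonempty -> append to chain.
Insert 182: h=6, bucket 6 nonempty -> append to chain.
Final buckets:
0: .
1: .
2: .
3: 579
4: .
5: .
6: 838 -> 742 -> 182
7: .

3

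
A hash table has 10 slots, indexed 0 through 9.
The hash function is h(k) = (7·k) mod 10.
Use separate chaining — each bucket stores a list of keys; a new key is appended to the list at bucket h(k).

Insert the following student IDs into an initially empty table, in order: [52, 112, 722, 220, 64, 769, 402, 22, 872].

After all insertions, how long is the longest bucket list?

52 -> bucket 4
112 -> bucket 4 (collision)
722 -> bucket 4 (collision)
220 -> bucket 0
64 -> bucket 8
769 -> bucket 3
402 -> bucket 4 (collision)
22 -> bucket 4 (collision)
872 -> bucket 4 (collision)
Final buckets:
0: 220
1: .
2: .
3: 769
4: 52 -> 112 -> 722 -> 402 -> 22 -> 872
5: .
6: .
7: .
8: 64
9: .

6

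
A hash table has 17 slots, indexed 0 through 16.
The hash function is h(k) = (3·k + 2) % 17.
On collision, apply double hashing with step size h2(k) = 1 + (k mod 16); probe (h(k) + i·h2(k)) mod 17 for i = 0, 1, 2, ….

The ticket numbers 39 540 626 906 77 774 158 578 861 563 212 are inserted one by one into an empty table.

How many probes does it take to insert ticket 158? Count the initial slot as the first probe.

2

39: h=0 -> slot 0
540: h=7 -> slot 7
626: h=10 -> slot 10
906: h=0, h2=11, probe 0,11 -> slot 11
77: h=12 -> slot 12
774: h=12, h2=7, probe 12,2 -> slot 2
158: h=0, h2=15, probe 0,15 -> slot 15
578: h=2, h2=3, probe 2,5 -> slot 5
861: h=1 -> slot 1
563: h=8 -> slot 8
212: h=9 -> slot 9
Table: [39, 861, 774, _, _, 578, _, 540, 563, 212, 626, 906, 77, _, _, 158, _]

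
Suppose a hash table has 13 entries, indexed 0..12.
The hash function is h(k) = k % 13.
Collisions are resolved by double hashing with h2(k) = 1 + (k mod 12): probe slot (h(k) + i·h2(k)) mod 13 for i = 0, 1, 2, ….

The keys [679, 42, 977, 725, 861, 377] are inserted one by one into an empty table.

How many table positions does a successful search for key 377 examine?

2

Insert 679: h=3, slot 3 empty -> index 3.
Insert 42: h=3, h2=7, slot 3 occupied -> index 10.
Insert 977: h=2, slot 2 empty -> index 2.
Insert 725: h=10, h2=6, slots 10,3 occupied -> index 9.
Insert 861: h=3, h2=10, slot 3 occupied -> index 0.
Insert 377: h=0, h2=6, slot 0 occupied -> index 6.
Table: [861, —, 977, 679, —, —, 377, —, —, 725, 42, —, —]
Lookup 377: h=0, h2=6, probe 0,6 → found at 6.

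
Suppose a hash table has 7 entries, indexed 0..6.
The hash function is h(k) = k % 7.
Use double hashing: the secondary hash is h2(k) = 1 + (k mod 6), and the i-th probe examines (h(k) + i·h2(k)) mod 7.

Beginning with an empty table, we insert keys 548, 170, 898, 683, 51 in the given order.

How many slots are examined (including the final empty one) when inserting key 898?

548: h=2 -> slot 2
170: h=2, h2=3, probe 2,5 -> slot 5
898: h=2, h2=5, probe 2,0 -> slot 0
683: h=4 -> slot 4
51: h=2, h2=4, probe 2,6 -> slot 6
Table: [898, —, 548, —, 683, 170, 51]

2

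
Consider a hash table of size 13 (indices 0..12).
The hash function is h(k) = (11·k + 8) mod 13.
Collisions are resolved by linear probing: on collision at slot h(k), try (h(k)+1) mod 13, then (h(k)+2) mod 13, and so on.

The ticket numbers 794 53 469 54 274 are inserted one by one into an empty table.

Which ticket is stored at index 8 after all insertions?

794 hashes to 6; slot 6 is free → place at 6.
53 hashes to 6; 6 taken → place at 7.
469 hashes to 6; 6,7 taken → place at 8.
54 hashes to 4; slot 4 is free → place at 4.
274 hashes to 6; 6,7,8 taken → place at 9.
Table: [_, _, _, _, 54, _, 794, 53, 469, 274, _, _, _]

469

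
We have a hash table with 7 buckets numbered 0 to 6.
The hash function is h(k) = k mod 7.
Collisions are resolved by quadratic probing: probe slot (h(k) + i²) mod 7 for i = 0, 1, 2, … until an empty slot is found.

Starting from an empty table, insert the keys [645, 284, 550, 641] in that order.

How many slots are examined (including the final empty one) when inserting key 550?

645: h=1 => slot 1
284: h=4 => slot 4
550: h=4, probe 4,5 => slot 5
641: h=4, probe 4,5,1,6 => slot 6
Table: [_, 645, _, _, 284, 550, 641]

2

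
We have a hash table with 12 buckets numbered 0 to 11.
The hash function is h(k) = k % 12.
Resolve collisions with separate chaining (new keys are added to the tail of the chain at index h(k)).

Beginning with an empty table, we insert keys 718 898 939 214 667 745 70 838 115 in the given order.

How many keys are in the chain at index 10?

5

718 → bucket 10
898 → bucket 10 (collision)
939 → bucket 3
214 → bucket 10 (collision)
667 → bucket 7
745 → bucket 1
70 → bucket 10 (collision)
838 → bucket 10 (collision)
115 → bucket 7 (collision)
Final buckets:
0: -
1: 745
2: -
3: 939
4: -
5: -
6: -
7: 667 -> 115
8: -
9: -
10: 718 -> 898 -> 214 -> 70 -> 838
11: -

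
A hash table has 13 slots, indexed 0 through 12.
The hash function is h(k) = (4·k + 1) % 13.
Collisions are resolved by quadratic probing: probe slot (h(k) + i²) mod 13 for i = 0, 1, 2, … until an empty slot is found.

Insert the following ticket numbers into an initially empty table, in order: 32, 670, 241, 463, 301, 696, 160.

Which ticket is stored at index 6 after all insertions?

32 hashes to 12; slot 12 is free -> place at 12.
670 hashes to 3; slot 3 is free -> place at 3.
241 hashes to 3; 3 taken -> place at 4.
463 hashes to 7; slot 7 is free -> place at 7.
301 hashes to 9; slot 9 is free -> place at 9.
696 hashes to 3; 3,4,7,12 taken -> place at 6.
160 hashes to 4; 4 taken -> place at 5.
Table: [-, -, -, 670, 241, 160, 696, 463, -, 301, -, -, 32]

696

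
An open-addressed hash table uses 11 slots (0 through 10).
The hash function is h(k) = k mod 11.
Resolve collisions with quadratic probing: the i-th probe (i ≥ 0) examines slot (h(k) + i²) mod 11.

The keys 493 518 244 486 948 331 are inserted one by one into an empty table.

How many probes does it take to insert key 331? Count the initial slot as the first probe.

3

493: h=9 → slot 9
518: h=1 → slot 1
244: h=2 → slot 2
486: h=2, probe 2,3 → slot 3
948: h=2, probe 2,3,6 → slot 6
331: h=1, probe 1,2,5 → slot 5
Table: [_, 518, 244, 486, _, 331, 948, _, _, 493, _]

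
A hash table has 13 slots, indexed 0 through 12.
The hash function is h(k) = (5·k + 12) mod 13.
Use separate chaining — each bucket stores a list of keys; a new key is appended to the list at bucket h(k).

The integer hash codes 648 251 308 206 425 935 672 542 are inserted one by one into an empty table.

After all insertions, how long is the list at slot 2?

648 → bucket 2
251 → bucket 6
308 → bucket 5
206 → bucket 2 (collision)
425 → bucket 5 (collision)
935 → bucket 7
672 → bucket 5 (collision)
542 → bucket 5 (collision)
Final buckets:
0: ∅
1: ∅
2: 648 -> 206
3: ∅
4: ∅
5: 308 -> 425 -> 672 -> 542
6: 251
7: 935
8: ∅
9: ∅
10: ∅
11: ∅
12: ∅

2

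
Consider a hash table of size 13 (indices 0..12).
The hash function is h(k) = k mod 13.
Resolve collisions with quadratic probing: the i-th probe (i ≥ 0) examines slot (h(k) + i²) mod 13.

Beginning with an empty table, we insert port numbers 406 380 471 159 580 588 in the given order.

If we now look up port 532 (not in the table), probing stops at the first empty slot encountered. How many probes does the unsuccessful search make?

2

406: h=3 -> slot 3
380: h=3, probe 3,4 -> slot 4
471: h=3, probe 3,4,7 -> slot 7
159: h=3, probe 3,4,7,12 -> slot 12
580: h=8 -> slot 8
588: h=3, probe 3,4,7,12,6 -> slot 6
Table: [-, -, -, 406, 380, -, 588, 471, 580, -, -, -, 159]
Lookup 532: h=12, probe 12,0 → slot 0 empty, not found.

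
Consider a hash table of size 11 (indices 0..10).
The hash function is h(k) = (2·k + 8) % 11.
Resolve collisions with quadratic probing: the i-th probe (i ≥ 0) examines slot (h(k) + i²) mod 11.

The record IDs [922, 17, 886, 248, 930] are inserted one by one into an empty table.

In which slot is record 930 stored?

Insert 922: h=4, slot 4 empty -> index 4.
Insert 17: h=9, slot 9 empty -> index 9.
Insert 886: h=9, slot 9 occupied -> index 10.
Insert 248: h=9, slots 9,10 occupied -> index 2.
Insert 930: h=9, slots 9,10,2 occupied -> index 7.
Table: [-, -, 248, -, 922, -, -, 930, -, 17, 886]

7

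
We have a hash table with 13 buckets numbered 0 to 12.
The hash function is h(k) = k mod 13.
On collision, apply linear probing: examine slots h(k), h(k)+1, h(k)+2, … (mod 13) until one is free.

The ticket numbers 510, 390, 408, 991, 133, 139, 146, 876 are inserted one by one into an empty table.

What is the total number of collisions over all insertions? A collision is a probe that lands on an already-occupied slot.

11

510 hashes to 3; slot 3 is free → place at 3.
390 hashes to 0; slot 0 is free → place at 0.
408 hashes to 5; slot 5 is free → place at 5.
991 hashes to 3; 3 taken → place at 4.
133 hashes to 3; 3,4,5 taken → place at 6.
139 hashes to 9; slot 9 is free → place at 9.
146 hashes to 3; 3,4,5,6 taken → place at 7.
876 hashes to 5; 5,6,7 taken → place at 8.
Table: [390, ., ., 510, 991, 408, 133, 146, 876, 139, ., ., .]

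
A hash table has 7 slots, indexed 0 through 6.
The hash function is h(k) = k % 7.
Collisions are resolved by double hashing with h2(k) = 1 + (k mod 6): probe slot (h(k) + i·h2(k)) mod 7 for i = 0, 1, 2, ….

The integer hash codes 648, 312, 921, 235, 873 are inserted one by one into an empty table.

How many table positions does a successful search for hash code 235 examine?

648: h=4 -> slot 4
312: h=4, h2=1, probe 4,5 -> slot 5
921: h=4, h2=4, probe 4,1 -> slot 1
235: h=4, h2=2, probe 4,6 -> slot 6
873: h=5, h2=4, probe 5,2 -> slot 2
Table: [-, 921, 873, -, 648, 312, 235]
Lookup 235: h=4, h2=2, probe 4,6 → found at 6.

2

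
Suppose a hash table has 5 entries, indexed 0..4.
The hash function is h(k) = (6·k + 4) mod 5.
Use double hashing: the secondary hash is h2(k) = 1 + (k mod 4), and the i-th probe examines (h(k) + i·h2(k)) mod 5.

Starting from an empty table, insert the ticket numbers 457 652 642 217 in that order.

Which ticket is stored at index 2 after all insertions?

652

Insert 457: h=1, slot 1 empty => index 1.
Insert 652: h=1, h2=1, slot 1 occupied => index 2.
Insert 642: h=1, h2=3, slot 1 occupied => index 4.
Insert 217: h=1, h2=2, slot 1 occupied => index 3.
Table: [-, 457, 652, 217, 642]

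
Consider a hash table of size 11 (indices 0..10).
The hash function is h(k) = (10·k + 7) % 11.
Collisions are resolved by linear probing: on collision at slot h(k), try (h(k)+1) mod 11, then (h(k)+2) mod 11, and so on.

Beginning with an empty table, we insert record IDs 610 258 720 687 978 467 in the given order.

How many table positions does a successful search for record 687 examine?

Insert 610: h=2, slot 2 empty → index 2.
Insert 258: h=2, slot 2 occupied → index 3.
Insert 720: h=2, slots 2,3 occupied → index 4.
Insert 687: h=2, slots 2,3,4 occupied → index 5.
Insert 978: h=8, slot 8 empty → index 8.
Insert 467: h=2, slots 2,3,4,5 occupied → index 6.
Table: [-, -, 610, 258, 720, 687, 467, -, 978, -, -]
Lookup 687: h=2, probe 2,3,4,5 → found at 5.

4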